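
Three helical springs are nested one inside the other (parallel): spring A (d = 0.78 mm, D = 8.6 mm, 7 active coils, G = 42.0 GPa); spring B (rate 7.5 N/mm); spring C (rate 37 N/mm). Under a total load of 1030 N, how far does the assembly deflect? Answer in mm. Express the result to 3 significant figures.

22.9 mm

k_A = Gd⁴/(8D³N_a) = (42.0×10³)(0.78⁴)/(8·8.6³·7) = 0.43646 N/mm
Parallel: k_eq = 0.43646 + 7.5 + 37 = 44.936 N/mm
δ = F/k_eq = 1030/44.936 = 22.921 mm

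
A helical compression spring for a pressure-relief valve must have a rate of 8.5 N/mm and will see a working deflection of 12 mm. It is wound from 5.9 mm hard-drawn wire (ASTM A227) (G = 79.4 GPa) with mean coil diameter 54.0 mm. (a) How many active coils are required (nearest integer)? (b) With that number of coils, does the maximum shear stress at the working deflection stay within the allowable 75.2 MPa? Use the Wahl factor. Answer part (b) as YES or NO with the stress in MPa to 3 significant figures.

N_a = Gd⁴/(8D³k) = (79.4×10³)(5.9⁴)/(8·54.0³·8.5) = 8.985 → N_a = 9
Actual rate k = Gd⁴/(8D³·9) = 8.4862 N/mm
Working load F = kδ = 8.4862·12 = 101.83 N
C = 54.0/5.9 = 9.1525; K_W = (4C−1)/(4C−4)+0.615/C = 1.1592
τ_max = K_W·8FD/(πd³) = 1.1592·68.183 = 79.037 MPa
τ_max > 75.2 MPa → exceeds allowable

(a) 9 coils; (b) NO, τ_max = 79.0 MPa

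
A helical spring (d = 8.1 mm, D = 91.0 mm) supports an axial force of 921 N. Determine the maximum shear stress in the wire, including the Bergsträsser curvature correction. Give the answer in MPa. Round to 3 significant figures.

Spring index C = D/d = 91.0/8.1 = 11.2346
K_B = (4C+2)/(4C−3) = 46.938/41.938 = 1.1192
τ₀ = 8FD/(πd³) = 8·921·91.0/(π·8.1³) = 670488/1669.6 = 401.59 MPa
τ_max = K·τ₀ = 1.1192 × 401.59 = 449.47 MPa

449 MPa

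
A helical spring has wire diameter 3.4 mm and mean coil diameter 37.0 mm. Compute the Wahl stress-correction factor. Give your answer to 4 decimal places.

1.1324

C = D/d = 37.0/3.4 = 10.8824
K_W = (4C−1)/(4C−4) + 0.615/C = 42.529/39.529 + 0.0565 = 1.1324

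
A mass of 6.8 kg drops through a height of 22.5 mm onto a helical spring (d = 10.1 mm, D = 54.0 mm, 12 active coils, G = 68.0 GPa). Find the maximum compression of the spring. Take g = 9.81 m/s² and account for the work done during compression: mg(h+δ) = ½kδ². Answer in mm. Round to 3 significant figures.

9.56 mm

k = Gd⁴/(8D³N_a) = (68.0×10³)(10.1⁴)/(8·54.0³·12) = 46.81 N/mm
W = mg = 6.8 × 9.81 = 66.708 N
½kδ² − Wδ − Wh = 0 → δ = (W + √(W² + 2kWh))/k
δ = (66.708 + √(4450 + 140518))/46.81 = (66.708 + 380.75)/46.81 = 9.5589 mm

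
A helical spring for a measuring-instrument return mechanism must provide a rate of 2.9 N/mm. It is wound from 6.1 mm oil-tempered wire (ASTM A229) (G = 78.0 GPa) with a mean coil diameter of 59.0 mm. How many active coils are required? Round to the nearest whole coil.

N_a = Gd⁴/(8D³k) = (78.0×10³ × 6.1⁴)/(8 × 59.0³ × 2.9)
    = 1.07998e+08 / 4.76479e+06 = 22.67 → 23 coils

23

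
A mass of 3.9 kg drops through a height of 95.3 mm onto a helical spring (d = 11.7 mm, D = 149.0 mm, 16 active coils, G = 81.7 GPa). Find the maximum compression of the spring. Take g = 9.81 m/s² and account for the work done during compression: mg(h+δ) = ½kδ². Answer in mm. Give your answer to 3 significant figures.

56.7 mm

k = Gd⁴/(8D³N_a) = (81.7×10³)(11.7⁴)/(8·149.0³·16) = 3.6157 N/mm
W = mg = 3.9 × 9.81 = 38.259 N
½kδ² − Wδ − Wh = 0 → δ = (W + √(W² + 2kWh))/k
δ = (38.259 + √(1463.8 + 26366.5))/3.6157 = (38.259 + 166.82)/3.6157 = 56.72 mm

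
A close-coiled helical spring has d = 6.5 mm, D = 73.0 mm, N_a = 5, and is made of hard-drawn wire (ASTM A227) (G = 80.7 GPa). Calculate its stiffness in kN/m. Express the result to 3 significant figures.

k = Gd⁴/(8D³N_a) = (80.7×10³ × 6.5⁴) / (8 × 73.0³ × 5)
  = 1.44055e+08 / 1.55607e+07 = 9.2576 N/mm

9.26 kN/m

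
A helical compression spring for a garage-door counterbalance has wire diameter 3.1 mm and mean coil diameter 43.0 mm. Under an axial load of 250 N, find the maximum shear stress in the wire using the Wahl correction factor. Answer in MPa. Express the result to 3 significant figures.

1010 MPa

Spring index C = D/d = 43.0/3.1 = 13.8710
K_W = (4C−1)/(4C−4) + 0.615/C = 54.484/51.484 + 0.0443 = 1.1026
τ₀ = 8FD/(πd³) = 8·250·43.0/(π·3.1³) = 86000/93.591 = 918.89 MPa
τ_max = K·τ₀ = 1.1026 × 918.89 = 1013.2 MPa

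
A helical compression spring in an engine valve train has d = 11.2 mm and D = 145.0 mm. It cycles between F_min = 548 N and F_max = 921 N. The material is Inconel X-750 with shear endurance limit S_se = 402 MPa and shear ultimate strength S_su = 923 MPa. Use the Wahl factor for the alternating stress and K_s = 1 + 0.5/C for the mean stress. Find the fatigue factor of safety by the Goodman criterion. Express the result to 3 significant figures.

C = D/d = 145.0/11.2 = 12.9464; K_W = (4C−1)/(4C−4)+0.615/C = 1.1103; K_s = 1+0.5/C = 1.0386
F_a = (F_max−F_min)/2 = 186.5 N; F_m = (F_max+F_min)/2 = 734.5 N
τ_a = K_W·8F_aD/(πd³) = 1.1103 × 49.015 = 54.421 MPa
τ_m = K_s·8F_mD/(πd³) = 1.0386 × 193.04 = 200.49 MPa
Goodman: 1/n_f = τ_a/S_se + τ_m/S_su = 54.421/402 + 200.49/923 = 0.13538 + 0.21722 = 0.3526
n_f = 1/0.3526 = 2.836

2.84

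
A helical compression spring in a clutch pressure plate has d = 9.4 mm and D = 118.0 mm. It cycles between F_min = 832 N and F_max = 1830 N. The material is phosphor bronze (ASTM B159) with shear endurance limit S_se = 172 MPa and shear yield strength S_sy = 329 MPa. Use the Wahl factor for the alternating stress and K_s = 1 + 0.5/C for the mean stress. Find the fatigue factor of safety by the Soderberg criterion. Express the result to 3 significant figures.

0.372

C = D/d = 118.0/9.4 = 12.5532; K_W = (4C−1)/(4C−4)+0.615/C = 1.1139; K_s = 1+0.5/C = 1.0398
F_a = (F_max−F_min)/2 = 499 N; F_m = (F_max+F_min)/2 = 1331 N
τ_a = K_W·8F_aD/(πd³) = 1.1139 × 180.53 = 201.09 MPa
τ_m = K_s·8F_mD/(πd³) = 1.0398 × 481.52 = 500.7 MPa
Soderberg: 1/n_f = τ_a/S_se + τ_m/S_sy = 201.09/172 + 500.7/329 = 1.16912 + 1.52189 = 2.691
n_f = 1/2.691 = 0.3716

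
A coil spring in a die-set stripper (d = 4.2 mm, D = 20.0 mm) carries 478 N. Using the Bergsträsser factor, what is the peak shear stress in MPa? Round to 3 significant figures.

Spring index C = D/d = 20.0/4.2 = 4.7619
K_B = (4C+2)/(4C−3) = 21.048/16.048 = 1.3116
τ₀ = 8FD/(πd³) = 8·478·20.0/(π·4.2³) = 76480/232.75 = 328.59 MPa
τ_max = K·τ₀ = 1.3116 × 328.59 = 430.97 MPa

431 MPa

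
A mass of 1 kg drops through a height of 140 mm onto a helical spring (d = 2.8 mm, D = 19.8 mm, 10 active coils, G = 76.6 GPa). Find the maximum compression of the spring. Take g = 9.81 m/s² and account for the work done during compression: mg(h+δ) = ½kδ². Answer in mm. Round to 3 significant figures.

k = Gd⁴/(8D³N_a) = (76.6×10³)(2.8⁴)/(8·19.8³·10) = 7.5819 N/mm
W = mg = 1 × 9.81 = 9.81 N
½kδ² − Wδ − Wh = 0 → δ = (W + √(W² + 2kWh))/k
δ = (9.81 + √(96.236 + 20825.8))/7.5819 = (9.81 + 144.64)/7.5819 = 20.372 mm

20.4 mm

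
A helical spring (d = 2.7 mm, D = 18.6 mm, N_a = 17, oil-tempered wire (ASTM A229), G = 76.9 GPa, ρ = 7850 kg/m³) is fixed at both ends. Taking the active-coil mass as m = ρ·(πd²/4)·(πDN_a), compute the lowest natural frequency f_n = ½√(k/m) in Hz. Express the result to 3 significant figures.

162 Hz

k = Gd⁴/(8D³N_a) = (76.9×10³)(2.7⁴)/(8·18.6³·17) = 4.6699 N/mm = 4669.9 N/m
Wire length L = πDN_a = π·18.6·17 = 993.37 mm
m = ρ·(πd²/4)·L = 7850 × 5.7256×10⁻⁶ m² × 0.99337 m = 0.044648 kg
f_n = ½√(k/m) = 0.5·√(4669.9/0.044648) = 0.5·√(1.0459e+05) = 161.7 Hz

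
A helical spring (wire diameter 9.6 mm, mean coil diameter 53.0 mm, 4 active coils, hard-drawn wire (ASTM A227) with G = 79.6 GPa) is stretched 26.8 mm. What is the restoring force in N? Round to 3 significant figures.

k = Gd⁴/(8D³N_a) = (79.6×10³)(9.6⁴)/(8·53.0³·4) = 141.91 N/mm
F = k·δ = 141.91 × 26.8 = 3803.3 N

3800 N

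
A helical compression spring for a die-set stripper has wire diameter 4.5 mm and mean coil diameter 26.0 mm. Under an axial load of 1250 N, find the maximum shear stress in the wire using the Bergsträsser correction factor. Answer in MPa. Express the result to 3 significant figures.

1130 MPa

Spring index C = D/d = 26.0/4.5 = 5.7778
K_B = (4C+2)/(4C−3) = 25.111/20.111 = 1.2486
τ₀ = 8FD/(πd³) = 8·1250·26.0/(π·4.5³) = 260000/286.28 = 908.21 MPa
τ_max = K·τ₀ = 1.2486 × 908.21 = 1134 MPa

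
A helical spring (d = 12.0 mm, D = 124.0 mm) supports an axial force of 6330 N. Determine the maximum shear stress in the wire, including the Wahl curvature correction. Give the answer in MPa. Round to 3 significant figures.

Spring index C = D/d = 124.0/12.0 = 10.3333
K_W = (4C−1)/(4C−4) + 0.615/C = 40.333/37.333 + 0.0595 = 1.1399
τ₀ = 8FD/(πd³) = 8·6330·124.0/(π·12.0³) = 6.27936e+06/5428.7 = 1156.7 MPa
τ_max = K·τ₀ = 1.1399 × 1156.7 = 1318.5 MPa

1320 MPa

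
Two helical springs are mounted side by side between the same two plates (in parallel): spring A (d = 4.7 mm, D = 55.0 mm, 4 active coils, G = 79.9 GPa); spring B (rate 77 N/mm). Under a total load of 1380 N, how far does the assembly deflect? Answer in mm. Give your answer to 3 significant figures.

k_A = Gd⁴/(8D³N_a) = (79.9×10³)(4.7⁴)/(8·55.0³·4) = 7.3232 N/mm
Parallel: k_eq = 7.3232 + 77 = 84.323 N/mm
δ = F/k_eq = 1380/84.323 = 16.366 mm

16.4 mm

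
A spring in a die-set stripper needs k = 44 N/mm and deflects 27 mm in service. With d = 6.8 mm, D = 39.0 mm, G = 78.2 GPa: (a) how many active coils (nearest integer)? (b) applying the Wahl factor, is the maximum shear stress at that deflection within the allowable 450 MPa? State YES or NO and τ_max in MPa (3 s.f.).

(a) 8 coils; (b) NO, τ_max = 475 MPa

N_a = Gd⁴/(8D³k) = (78.2×10³)(6.8⁴)/(8·39.0³·44) = 8.008 → N_a = 8
Actual rate k = Gd⁴/(8D³·8) = 44.042 N/mm
Working load F = kδ = 44.042·27 = 1189.1 N
C = 39.0/6.8 = 5.7353; K_W = (4C−1)/(4C−4)+0.615/C = 1.2656
τ_max = K_W·8FD/(πd³) = 1.2656·375.59 = 475.35 MPa
τ_max > 450 MPa → exceeds allowable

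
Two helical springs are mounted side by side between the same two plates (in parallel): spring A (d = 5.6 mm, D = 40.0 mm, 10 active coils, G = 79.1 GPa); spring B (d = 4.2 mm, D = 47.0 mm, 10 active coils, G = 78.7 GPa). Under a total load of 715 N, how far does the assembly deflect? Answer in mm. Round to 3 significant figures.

39.4 mm

k_A = Gd⁴/(8D³N_a) = (79.1×10³)(5.6⁴)/(8·40.0³·10) = 15.194 N/mm
k_B = Gd⁴/(8D³N_a) = (78.7×10³)(4.2⁴)/(8·47.0³·10) = 2.9484 N/mm
Parallel: k_eq = 15.194 + 2.9484 = 18.142 N/mm
δ = F/k_eq = 715/18.142 = 39.411 mm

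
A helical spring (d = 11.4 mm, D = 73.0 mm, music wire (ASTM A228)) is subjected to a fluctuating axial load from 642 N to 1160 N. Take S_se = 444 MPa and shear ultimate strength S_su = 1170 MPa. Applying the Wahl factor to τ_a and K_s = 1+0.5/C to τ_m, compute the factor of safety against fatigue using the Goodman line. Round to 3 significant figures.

C = D/d = 73.0/11.4 = 6.4035; K_W = (4C−1)/(4C−4)+0.615/C = 1.2348; K_s = 1+0.5/C = 1.0781
F_a = (F_max−F_min)/2 = 259 N; F_m = (F_max+F_min)/2 = 901 N
τ_a = K_W·8F_aD/(πd³) = 1.2348 × 32.497 = 40.129 MPa
τ_m = K_s·8F_mD/(πd³) = 1.0781 × 113.05 = 121.88 MPa
Goodman: 1/n_f = τ_a/S_se + τ_m/S_su = 40.129/444 + 121.88/1170 = 0.09038 + 0.10417 = 0.19455
n_f = 1/0.19455 = 5.14

5.14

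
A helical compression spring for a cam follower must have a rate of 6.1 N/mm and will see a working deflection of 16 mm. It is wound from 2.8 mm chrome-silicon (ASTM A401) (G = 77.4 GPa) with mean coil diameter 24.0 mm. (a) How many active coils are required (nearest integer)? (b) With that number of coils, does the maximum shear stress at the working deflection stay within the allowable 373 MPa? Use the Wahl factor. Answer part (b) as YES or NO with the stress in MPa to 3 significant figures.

(a) 7 coils; (b) YES, τ_max = 321 MPa

N_a = Gd⁴/(8D³k) = (77.4×10³)(2.8⁴)/(8·24.0³·6.1) = 7.052 → N_a = 7
Actual rate k = Gd⁴/(8D³·7) = 6.1454 N/mm
Working load F = kδ = 6.1454·16 = 98.327 N
C = 24.0/2.8 = 8.5714; K_W = (4C−1)/(4C−4)+0.615/C = 1.1708
τ_max = K_W·8FD/(πd³) = 1.1708·273.75 = 320.5 MPa
τ_max ≤ 373 MPa → acceptable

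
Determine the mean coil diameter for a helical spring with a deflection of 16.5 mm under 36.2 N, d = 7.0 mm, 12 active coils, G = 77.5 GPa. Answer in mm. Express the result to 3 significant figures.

96.0 mm

Required rate k = F/δ = 36.2/16.5 = 2.1939 N/mm
D = (Gd⁴/(8N_a·k))^(1/3) = (77.5×10³·7.0⁴/(8·12·2.1939))^(1/3)
  = (883483)^(1/3) = 95.9546 mm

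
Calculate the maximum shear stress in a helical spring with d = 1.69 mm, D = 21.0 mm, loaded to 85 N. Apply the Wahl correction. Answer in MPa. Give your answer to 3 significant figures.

1050 MPa

Spring index C = D/d = 21.0/1.69 = 12.4260
K_W = (4C−1)/(4C−4) + 0.615/C = 48.704/45.704 + 0.0495 = 1.1151
τ₀ = 8FD/(πd³) = 8·85·21.0/(π·1.69³) = 14280/15.164 = 941.71 MPa
τ_max = K·τ₀ = 1.1151 × 941.71 = 1050.1 MPa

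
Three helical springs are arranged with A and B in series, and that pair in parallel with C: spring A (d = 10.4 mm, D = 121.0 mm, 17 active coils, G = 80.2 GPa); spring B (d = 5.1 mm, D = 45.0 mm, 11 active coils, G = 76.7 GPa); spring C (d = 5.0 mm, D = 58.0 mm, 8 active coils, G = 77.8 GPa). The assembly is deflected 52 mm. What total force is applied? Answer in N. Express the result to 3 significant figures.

k_A = Gd⁴/(8D³N_a) = (80.2×10³)(10.4⁴)/(8·121.0³·17) = 3.8942 N/mm
k_B = Gd⁴/(8D³N_a) = (76.7×10³)(5.1⁴)/(8·45.0³·11) = 6.4708 N/mm
k_C = Gd⁴/(8D³N_a) = (77.8×10³)(5.0⁴)/(8·58.0³·8) = 3.894 N/mm
Springs A,B series: k_AB = 1/(1/3.8942+1/6.4708) = 2.4311 N/mm; parallel with C: k_eq = 2.4311+3.894 = 6.3251 N/mm
F = k_eq·δ = 6.3251·52 = 328.91 N

329 N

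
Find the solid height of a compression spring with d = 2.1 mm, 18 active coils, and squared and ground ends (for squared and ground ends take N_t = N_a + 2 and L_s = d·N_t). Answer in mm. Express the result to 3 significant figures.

42.0 mm

squared and ground ends: N_t = N_a + 2 = 18 + 2 = 20
L_s = d·N_t = 2.1 × 20 = 42 mm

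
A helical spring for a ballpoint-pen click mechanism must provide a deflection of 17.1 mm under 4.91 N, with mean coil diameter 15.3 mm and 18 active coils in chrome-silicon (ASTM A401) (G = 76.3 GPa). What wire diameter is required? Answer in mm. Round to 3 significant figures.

Required rate k = F/δ = 4.91/17.1 = 0.28713 N/mm
d = (8D³N_a·k / G)^(1/4) = (8·15.3³·18·0.28713 / (76.3×10³))^0.25
  = (1.9409)^0.25 = 1.1803 mm

1.18 mm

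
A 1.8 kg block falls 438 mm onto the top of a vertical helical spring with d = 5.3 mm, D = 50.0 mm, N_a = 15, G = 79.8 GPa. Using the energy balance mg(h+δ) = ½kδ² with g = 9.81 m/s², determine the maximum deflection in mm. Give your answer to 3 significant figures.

65.1 mm

k = Gd⁴/(8D³N_a) = (79.8×10³)(5.3⁴)/(8·50.0³·15) = 4.1977 N/mm
W = mg = 1.8 × 9.81 = 17.658 N
½kδ² − Wδ − Wh = 0 → δ = (W + √(W² + 2kWh))/k
δ = (17.658 + √(311.8 + 64932.3))/4.1977 = (17.658 + 255.43)/4.1977 = 65.056 mm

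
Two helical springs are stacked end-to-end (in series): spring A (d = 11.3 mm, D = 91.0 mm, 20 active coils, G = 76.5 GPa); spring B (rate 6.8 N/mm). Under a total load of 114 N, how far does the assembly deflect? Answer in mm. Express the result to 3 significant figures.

27.8 mm

k_A = Gd⁴/(8D³N_a) = (76.5×10³)(11.3⁴)/(8·91.0³·20) = 10.345 N/mm
Series: 1/k_eq = 1/10.345 + 1/6.8 = 0.24372; k_eq = 4.103 N/mm
δ = F/k_eq = 114/4.103 = 27.785 mm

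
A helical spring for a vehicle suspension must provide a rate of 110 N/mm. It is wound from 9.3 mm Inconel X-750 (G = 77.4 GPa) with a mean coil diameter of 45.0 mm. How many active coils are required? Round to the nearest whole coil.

7

N_a = Gd⁴/(8D³k) = (77.4×10³ × 9.3⁴)/(8 × 45.0³ × 110)
    = 5.78992e+08 / 8.019e+07 = 7.22 → 7 coils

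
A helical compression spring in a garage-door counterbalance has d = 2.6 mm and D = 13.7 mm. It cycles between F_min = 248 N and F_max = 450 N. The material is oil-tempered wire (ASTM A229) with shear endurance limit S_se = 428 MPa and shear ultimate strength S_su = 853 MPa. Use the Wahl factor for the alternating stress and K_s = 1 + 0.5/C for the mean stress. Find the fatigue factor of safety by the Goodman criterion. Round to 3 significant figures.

0.669

C = D/d = 13.7/2.6 = 5.2692; K_W = (4C−1)/(4C−4)+0.615/C = 1.2924; K_s = 1+0.5/C = 1.0949
F_a = (F_max−F_min)/2 = 101 N; F_m = (F_max+F_min)/2 = 349 N
τ_a = K_W·8F_aD/(πd³) = 1.2924 × 200.48 = 259.09 MPa
τ_m = K_s·8F_mD/(πd³) = 1.0949 × 692.73 = 758.47 MPa
Goodman: 1/n_f = τ_a/S_se + τ_m/S_su = 259.09/428 + 758.47/853 = 0.60536 + 0.88918 = 1.4945
n_f = 1/1.4945 = 0.6691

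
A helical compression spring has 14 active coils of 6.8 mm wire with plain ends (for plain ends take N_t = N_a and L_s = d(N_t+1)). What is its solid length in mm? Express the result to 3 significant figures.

plain ends: N_t = N_a = 14
L_s = d·(N_t+1) = 6.8 × 15 = 102 mm

102 mm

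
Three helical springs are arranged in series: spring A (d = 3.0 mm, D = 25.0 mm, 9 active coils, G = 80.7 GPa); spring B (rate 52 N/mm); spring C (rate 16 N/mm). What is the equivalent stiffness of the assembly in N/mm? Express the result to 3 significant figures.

k_A = Gd⁴/(8D³N_a) = (80.7×10³)(3.0⁴)/(8·25.0³·9) = 5.8104 N/mm
Series: 1/k_eq = 1/5.8104 + 1/52 + 1/16 = 0.25384; k_eq = 3.9396 N/mm

3.94 N/mm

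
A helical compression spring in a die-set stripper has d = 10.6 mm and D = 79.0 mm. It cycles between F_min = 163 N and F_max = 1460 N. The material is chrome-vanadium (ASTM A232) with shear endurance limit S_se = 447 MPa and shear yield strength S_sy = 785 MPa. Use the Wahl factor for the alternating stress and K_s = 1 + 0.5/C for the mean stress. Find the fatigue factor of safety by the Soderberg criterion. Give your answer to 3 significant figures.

2.08

C = D/d = 79.0/10.6 = 7.4528; K_W = (4C−1)/(4C−4)+0.615/C = 1.1987; K_s = 1+0.5/C = 1.0671
F_a = (F_max−F_min)/2 = 648.5 N; F_m = (F_max+F_min)/2 = 811.5 N
τ_a = K_W·8F_aD/(πd³) = 1.1987 × 109.54 = 131.31 MPa
τ_m = K_s·8F_mD/(πd³) = 1.0671 × 137.07 = 146.26 MPa
Soderberg: 1/n_f = τ_a/S_se + τ_m/S_sy = 131.31/447 + 146.26/785 = 0.29375 + 0.18632 = 0.48008
n_f = 1/0.48008 = 2.083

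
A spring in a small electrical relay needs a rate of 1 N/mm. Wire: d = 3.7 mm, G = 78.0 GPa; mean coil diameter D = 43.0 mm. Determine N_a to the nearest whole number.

23

N_a = Gd⁴/(8D³k) = (78.0×10³ × 3.7⁴)/(8 × 43.0³ × 1)
    = 1.46185e+07 / 636056 = 22.98 → 23 coils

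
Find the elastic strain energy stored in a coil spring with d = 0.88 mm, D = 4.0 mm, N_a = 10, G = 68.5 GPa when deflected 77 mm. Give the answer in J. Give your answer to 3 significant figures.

k = Gd⁴/(8D³N_a) = (68.5×10³)(0.88⁴)/(8·4.0³·10) = 8.0233 N/mm
U = ½kδ² = 0.5 × 8.0233 × 77² = 23785 N·mm = 23.785 J

23.8 J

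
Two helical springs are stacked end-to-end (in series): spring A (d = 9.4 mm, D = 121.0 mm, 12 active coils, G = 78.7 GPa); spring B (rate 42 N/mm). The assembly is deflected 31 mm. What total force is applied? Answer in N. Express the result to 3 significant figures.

103 N

k_A = Gd⁴/(8D³N_a) = (78.7×10³)(9.4⁴)/(8·121.0³·12) = 3.6129 N/mm
Series: 1/k_eq = 1/3.6129 + 1/42 = 0.30059; k_eq = 3.3268 N/mm
F = k_eq·δ = 3.3268·31 = 103.13 N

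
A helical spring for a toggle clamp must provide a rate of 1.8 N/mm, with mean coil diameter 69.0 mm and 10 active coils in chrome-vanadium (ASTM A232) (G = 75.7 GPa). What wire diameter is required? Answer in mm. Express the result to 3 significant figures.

d = (8D³N_a·k / G)^(1/4) = (8·69.0³·10·1.8 / (75.7×10³))^0.25
  = (624.9)^0.25 = 4.9998 mm

5.00 mm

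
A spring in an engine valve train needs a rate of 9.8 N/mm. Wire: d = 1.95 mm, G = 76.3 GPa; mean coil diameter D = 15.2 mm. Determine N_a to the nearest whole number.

N_a = Gd⁴/(8D³k) = (76.3×10³ × 1.95⁴)/(8 × 15.2³ × 9.8)
    = 1.10322e+06 / 275326 = 4.007 → 4 coils

4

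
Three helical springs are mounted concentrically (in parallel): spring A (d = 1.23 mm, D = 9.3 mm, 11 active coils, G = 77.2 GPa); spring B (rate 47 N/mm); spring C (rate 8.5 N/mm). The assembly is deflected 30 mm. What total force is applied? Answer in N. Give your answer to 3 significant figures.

1740 N

k_A = Gd⁴/(8D³N_a) = (77.2×10³)(1.23⁴)/(8·9.3³·11) = 2.4964 N/mm
Parallel: k_eq = 2.4964 + 47 + 8.5 = 57.996 N/mm
F = k_eq·δ = 57.996·30 = 1739.9 N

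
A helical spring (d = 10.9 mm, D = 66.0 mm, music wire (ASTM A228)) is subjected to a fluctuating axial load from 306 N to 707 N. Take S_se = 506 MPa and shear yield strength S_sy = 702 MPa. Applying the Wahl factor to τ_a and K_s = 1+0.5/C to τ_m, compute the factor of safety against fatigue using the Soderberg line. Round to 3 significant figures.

6.04

C = D/d = 66.0/10.9 = 6.0550; K_W = (4C−1)/(4C−4)+0.615/C = 1.2499; K_s = 1+0.5/C = 1.0826
F_a = (F_max−F_min)/2 = 200.5 N; F_m = (F_max+F_min)/2 = 506.5 N
τ_a = K_W·8F_aD/(πd³) = 1.2499 × 26.021 = 32.524 MPa
τ_m = K_s·8F_mD/(πd³) = 1.0826 × 65.733 = 71.161 MPa
Soderberg: 1/n_f = τ_a/S_se + τ_m/S_sy = 32.524/506 + 71.161/702 = 0.06428 + 0.10137 = 0.16565
n_f = 1/0.16565 = 6.037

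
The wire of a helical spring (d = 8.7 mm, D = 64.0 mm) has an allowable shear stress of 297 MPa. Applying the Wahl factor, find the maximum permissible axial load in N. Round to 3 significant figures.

C = D/d = 64.0/8.7 = 7.3563
K_W = (4C−1)/(4C−4) + 0.615/C = 28.425/25.425 + 0.0836 = 1.2016
τ_max = K·8FD/(πd³) → F_max = τ_allow·πd³/(8DK)
F_max = 297·π·8.7³/(8·64.0·1.2016) = 6.1442e+05/615.22 = 998.7 N

999 N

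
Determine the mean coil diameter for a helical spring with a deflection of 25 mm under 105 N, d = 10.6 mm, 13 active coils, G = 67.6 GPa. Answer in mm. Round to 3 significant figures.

Required rate k = F/δ = 105/25 = 4.2 N/mm
D = (Gd⁴/(8N_a·k))^(1/3) = (67.6×10³·10.6⁴/(8·13·4.2))^(1/3)
  = (1.95383e+06)^(1/3) = 125.0151 mm

125 mm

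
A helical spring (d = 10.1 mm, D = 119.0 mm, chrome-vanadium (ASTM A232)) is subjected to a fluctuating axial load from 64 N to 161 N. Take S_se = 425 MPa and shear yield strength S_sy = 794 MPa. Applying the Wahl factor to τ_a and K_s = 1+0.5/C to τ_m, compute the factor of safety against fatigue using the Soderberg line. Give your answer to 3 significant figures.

C = D/d = 119.0/10.1 = 11.7822; K_W = (4C−1)/(4C−4)+0.615/C = 1.1218; K_s = 1+0.5/C = 1.0424
F_a = (F_max−F_min)/2 = 48.5 N; F_m = (F_max+F_min)/2 = 112.5 N
τ_a = K_W·8F_aD/(πd³) = 1.1218 × 14.265 = 16.002 MPa
τ_m = K_s·8F_mD/(πd³) = 1.0424 × 33.088 = 34.493 MPa
Soderberg: 1/n_f = τ_a/S_se + τ_m/S_sy = 16.002/425 + 34.493/794 = 0.03765 + 0.04344 = 0.081092
n_f = 1/0.081092 = 12.33

12.3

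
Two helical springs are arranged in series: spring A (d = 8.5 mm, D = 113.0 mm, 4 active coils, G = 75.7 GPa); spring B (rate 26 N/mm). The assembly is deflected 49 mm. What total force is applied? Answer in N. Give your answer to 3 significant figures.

316 N

k_A = Gd⁴/(8D³N_a) = (75.7×10³)(8.5⁴)/(8·113.0³·4) = 8.5583 N/mm
Series: 1/k_eq = 1/8.5583 + 1/26 = 0.15531; k_eq = 6.4388 N/mm
F = k_eq·δ = 6.4388·49 = 315.5 N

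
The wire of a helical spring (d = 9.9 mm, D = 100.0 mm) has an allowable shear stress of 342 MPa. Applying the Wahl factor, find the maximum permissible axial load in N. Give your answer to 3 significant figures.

C = D/d = 100.0/9.9 = 10.1010
K_W = (4C−1)/(4C−4) + 0.615/C = 39.404/36.404 + 0.0609 = 1.1433
τ_max = K·8FD/(πd³) → F_max = τ_allow·πd³/(8DK)
F_max = 342·π·9.9³/(8·100.0·1.1433) = 1.0425e+06/914.63 = 1139.8 N

1140 N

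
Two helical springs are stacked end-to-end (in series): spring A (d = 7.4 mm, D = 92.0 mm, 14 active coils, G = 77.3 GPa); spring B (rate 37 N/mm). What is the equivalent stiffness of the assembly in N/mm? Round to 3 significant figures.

k_A = Gd⁴/(8D³N_a) = (77.3×10³)(7.4⁴)/(8·92.0³·14) = 2.6578 N/mm
Series: 1/k_eq = 1/2.6578 + 1/37 = 0.40328; k_eq = 2.4797 N/mm

2.48 N/mm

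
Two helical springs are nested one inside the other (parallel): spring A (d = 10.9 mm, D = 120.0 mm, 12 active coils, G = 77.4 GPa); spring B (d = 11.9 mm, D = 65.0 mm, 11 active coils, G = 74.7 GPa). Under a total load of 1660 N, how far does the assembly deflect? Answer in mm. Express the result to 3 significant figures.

24.2 mm

k_A = Gd⁴/(8D³N_a) = (77.4×10³)(10.9⁴)/(8·120.0³·12) = 6.5862 N/mm
k_B = Gd⁴/(8D³N_a) = (74.7×10³)(11.9⁴)/(8·65.0³·11) = 61.985 N/mm
Parallel: k_eq = 6.5862 + 61.985 = 68.571 N/mm
δ = F/k_eq = 1660/68.571 = 24.208 mm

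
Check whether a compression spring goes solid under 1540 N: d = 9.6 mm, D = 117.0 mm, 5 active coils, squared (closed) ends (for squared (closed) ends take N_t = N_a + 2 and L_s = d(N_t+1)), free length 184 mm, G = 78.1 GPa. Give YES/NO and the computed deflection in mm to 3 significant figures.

YES, δ = 149 mm

k = Gd⁴/(8D³N_a) = (78.1×10³)(9.6⁴)/(8·117.0³·5) = 10.354 N/mm
N_t = 7; L_s = 9.6·8 = 76.8 mm; δ_solid = L₀ − L_s = 184 − 76.8 = 107.2 mm
δ = F/k = 1540/10.354 = 148.73 mm
δ ≥ δ_solid → spring goes solid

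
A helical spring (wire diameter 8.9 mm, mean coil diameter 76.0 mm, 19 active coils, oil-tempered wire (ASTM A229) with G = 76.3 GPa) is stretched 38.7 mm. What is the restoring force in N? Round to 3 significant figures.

278 N

k = Gd⁴/(8D³N_a) = (76.3×10³)(8.9⁴)/(8·76.0³·19) = 7.1746 N/mm
F = k·δ = 7.1746 × 38.7 = 277.66 N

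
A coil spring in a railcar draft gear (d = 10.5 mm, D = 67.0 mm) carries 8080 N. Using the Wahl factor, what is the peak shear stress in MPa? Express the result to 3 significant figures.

Spring index C = D/d = 67.0/10.5 = 6.3810
K_W = (4C−1)/(4C−4) + 0.615/C = 24.524/21.524 + 0.0964 = 1.2358
τ₀ = 8FD/(πd³) = 8·8080·67.0/(π·10.5³) = 4.33088e+06/3636.8 = 1190.9 MPa
τ_max = K·τ₀ = 1.2358 × 1190.9 = 1471.6 MPa

1470 MPa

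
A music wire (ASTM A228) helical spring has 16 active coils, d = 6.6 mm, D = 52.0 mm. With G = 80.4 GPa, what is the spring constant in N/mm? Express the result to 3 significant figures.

8.48 N/mm

k = Gd⁴/(8D³N_a) = (80.4×10³ × 6.6⁴) / (8 × 52.0³ × 16)
  = 1.52557e+08 / 1.79978e+07 = 8.4764 N/mm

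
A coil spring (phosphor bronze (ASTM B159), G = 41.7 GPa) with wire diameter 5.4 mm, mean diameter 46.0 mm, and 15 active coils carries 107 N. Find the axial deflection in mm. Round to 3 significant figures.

k = Gd⁴/(8D³N_a) = (41.7×10³)(5.4⁴)/(8·46.0³·15) = 3.0357 N/mm
δ = F/k = 107 / 3.0357 = 35.247 mm

35.2 mm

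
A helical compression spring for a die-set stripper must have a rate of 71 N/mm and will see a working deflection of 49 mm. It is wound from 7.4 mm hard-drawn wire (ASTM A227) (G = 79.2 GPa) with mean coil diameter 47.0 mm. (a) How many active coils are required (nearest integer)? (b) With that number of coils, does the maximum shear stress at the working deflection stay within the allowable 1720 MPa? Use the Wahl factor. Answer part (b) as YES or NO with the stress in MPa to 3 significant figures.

(a) 4 coils; (b) YES, τ_max = 1280 MPa

N_a = Gd⁴/(8D³k) = (79.2×10³)(7.4⁴)/(8·47.0³·71) = 4.027 → N_a = 4
Actual rate k = Gd⁴/(8D³·4) = 71.484 N/mm
Working load F = kδ = 71.484·49 = 3502.7 N
C = 47.0/7.4 = 6.3514; K_W = (4C−1)/(4C−4)+0.615/C = 1.2370
τ_max = K_W·8FD/(πd³) = 1.2370·1034.5 = 1279.7 MPa
τ_max ≤ 1720 MPa → acceptable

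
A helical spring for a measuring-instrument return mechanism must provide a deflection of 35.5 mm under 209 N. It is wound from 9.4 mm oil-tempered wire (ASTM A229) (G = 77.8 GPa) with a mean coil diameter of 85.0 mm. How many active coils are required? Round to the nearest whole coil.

21

Required rate k = F/δ = 209/35.5 = 5.8873 N/mm
N_a = Gd⁴/(8D³k) = (77.8×10³ × 9.4⁴)/(8 × 85.0³ × 5.8873)
    = 6.07423e+08 / 2.89244e+07 = 21 → 21 coils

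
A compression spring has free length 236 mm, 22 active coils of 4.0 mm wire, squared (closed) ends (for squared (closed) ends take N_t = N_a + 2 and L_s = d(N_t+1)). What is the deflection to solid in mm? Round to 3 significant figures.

N_t = 24; L_s = 4.0·25 = 100 mm
δ_solid = L₀ − L_s = 236 − 100 = 136 mm

136 mm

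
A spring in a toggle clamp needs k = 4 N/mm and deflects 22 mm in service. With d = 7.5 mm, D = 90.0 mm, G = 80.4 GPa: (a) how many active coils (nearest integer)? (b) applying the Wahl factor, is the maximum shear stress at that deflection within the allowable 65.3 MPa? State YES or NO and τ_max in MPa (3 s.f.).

N_a = Gd⁴/(8D³k) = (80.4×10³)(7.5⁴)/(8·90.0³·4) = 10.9 → N_a = 11
Actual rate k = Gd⁴/(8D³·11) = 3.9654 N/mm
Working load F = kδ = 3.9654·22 = 87.24 N
C = 90.0/7.5 = 12.0000; K_W = (4C−1)/(4C−4)+0.615/C = 1.1194
τ_max = K_W·8FD/(πd³) = 1.1194·47.393 = 53.053 MPa
τ_max ≤ 65.3 MPa → acceptable

(a) 11 coils; (b) YES, τ_max = 53.1 MPa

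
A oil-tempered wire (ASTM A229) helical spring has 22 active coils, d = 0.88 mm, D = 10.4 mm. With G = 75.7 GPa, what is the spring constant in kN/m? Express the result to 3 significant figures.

0.229 kN/m

k = Gd⁴/(8D³N_a) = (75.7×10³ × 0.88⁴) / (8 × 10.4³ × 22)
  = 45396.9 / 197976 = 0.22931 N/mm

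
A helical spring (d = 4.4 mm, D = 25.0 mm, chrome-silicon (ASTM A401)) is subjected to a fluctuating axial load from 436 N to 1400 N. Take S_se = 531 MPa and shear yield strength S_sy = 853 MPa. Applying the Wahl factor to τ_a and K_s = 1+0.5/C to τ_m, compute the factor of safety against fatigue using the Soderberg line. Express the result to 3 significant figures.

C = D/d = 25.0/4.4 = 5.6818; K_W = (4C−1)/(4C−4)+0.615/C = 1.2684; K_s = 1+0.5/C = 1.0880
F_a = (F_max−F_min)/2 = 482 N; F_m = (F_max+F_min)/2 = 918 N
τ_a = K_W·8F_aD/(πd³) = 1.2684 × 360.22 = 456.92 MPa
τ_m = K_s·8F_mD/(πd³) = 1.0880 × 686.06 = 746.44 MPa
Soderberg: 1/n_f = τ_a/S_se + τ_m/S_sy = 456.92/531 + 746.44/853 = 0.86048 + 0.87507 = 1.7356
n_f = 1/1.7356 = 0.5762

0.576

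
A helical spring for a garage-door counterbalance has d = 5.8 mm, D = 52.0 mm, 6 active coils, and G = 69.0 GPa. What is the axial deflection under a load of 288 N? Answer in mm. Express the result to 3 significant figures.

k = Gd⁴/(8D³N_a) = (69.0×10³)(5.8⁴)/(8·52.0³·6) = 11.569 N/mm
δ = F/k = 288 / 11.569 = 24.893 mm

24.9 mm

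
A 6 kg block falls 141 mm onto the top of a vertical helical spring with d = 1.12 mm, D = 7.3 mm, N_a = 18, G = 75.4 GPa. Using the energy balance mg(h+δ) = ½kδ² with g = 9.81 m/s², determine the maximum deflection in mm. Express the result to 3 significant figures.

k = Gd⁴/(8D³N_a) = (75.4×10³)(1.12⁴)/(8·7.3³·18) = 2.1179 N/mm
W = mg = 6 × 9.81 = 58.86 N
½kδ² − Wδ − Wh = 0 → δ = (W + √(W² + 2kWh))/k
δ = (58.86 + √(3464.5 + 35154.6))/2.1179 = (58.86 + 196.52)/2.1179 = 120.58 mm

121 mm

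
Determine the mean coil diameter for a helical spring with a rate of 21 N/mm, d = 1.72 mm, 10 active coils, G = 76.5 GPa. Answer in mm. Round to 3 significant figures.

D = (Gd⁴/(8N_a·k))^(1/3) = (76.5×10³·1.72⁴/(8·10·21))^(1/3)
  = (398.535)^(1/3) = 7.3591 mm

7.36 mm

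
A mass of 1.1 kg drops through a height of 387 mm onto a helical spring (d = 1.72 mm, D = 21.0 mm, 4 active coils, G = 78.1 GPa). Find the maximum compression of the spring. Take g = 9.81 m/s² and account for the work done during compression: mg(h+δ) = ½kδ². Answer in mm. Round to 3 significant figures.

k = Gd⁴/(8D³N_a) = (78.1×10³)(1.72⁴)/(8·21.0³·4) = 2.3065 N/mm
W = mg = 1.1 × 9.81 = 10.791 N
½kδ² − Wδ − Wh = 0 → δ = (W + √(W² + 2kWh))/k
δ = (10.791 + √(116.45 + 19264.6))/2.3065 = (10.791 + 139.22)/2.3065 = 65.036 mm

65.0 mm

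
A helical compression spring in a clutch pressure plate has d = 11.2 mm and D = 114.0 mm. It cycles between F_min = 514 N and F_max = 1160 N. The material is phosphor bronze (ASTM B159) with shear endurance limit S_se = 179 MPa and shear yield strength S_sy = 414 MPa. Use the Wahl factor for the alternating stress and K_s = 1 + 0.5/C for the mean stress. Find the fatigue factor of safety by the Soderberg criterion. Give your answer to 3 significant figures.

1.16

C = D/d = 114.0/11.2 = 10.1786; K_W = (4C−1)/(4C−4)+0.615/C = 1.1421; K_s = 1+0.5/C = 1.0491
F_a = (F_max−F_min)/2 = 323 N; F_m = (F_max+F_min)/2 = 837 N
τ_a = K_W·8F_aD/(πd³) = 1.1421 × 66.741 = 76.227 MPa
τ_m = K_s·8F_mD/(πd³) = 1.0491 × 172.95 = 181.44 MPa
Soderberg: 1/n_f = τ_a/S_se + τ_m/S_sy = 76.227/179 + 181.44/414 = 0.42585 + 0.43827 = 0.86412
n_f = 1/0.86412 = 1.157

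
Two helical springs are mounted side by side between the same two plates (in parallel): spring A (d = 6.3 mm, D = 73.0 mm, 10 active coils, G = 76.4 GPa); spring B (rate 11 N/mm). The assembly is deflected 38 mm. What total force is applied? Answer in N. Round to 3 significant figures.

565 N

k_A = Gd⁴/(8D³N_a) = (76.4×10³)(6.3⁴)/(8·73.0³·10) = 3.8672 N/mm
Parallel: k_eq = 3.8672 + 11 = 14.867 N/mm
F = k_eq·δ = 14.867·38 = 564.95 N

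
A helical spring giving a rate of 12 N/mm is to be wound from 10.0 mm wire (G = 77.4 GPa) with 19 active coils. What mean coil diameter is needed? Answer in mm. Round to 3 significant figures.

75.1 mm

D = (Gd⁴/(8N_a·k))^(1/3) = (77.4×10³·10.0⁴/(8·19·12))^(1/3)
  = (424342)^(1/3) = 75.1459 mm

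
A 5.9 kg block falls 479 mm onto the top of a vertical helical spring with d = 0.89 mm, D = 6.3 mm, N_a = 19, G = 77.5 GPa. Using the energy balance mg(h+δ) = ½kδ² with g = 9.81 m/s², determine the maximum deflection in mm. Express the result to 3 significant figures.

k = Gd⁴/(8D³N_a) = (77.5×10³)(0.89⁴)/(8·6.3³·19) = 1.2794 N/mm
W = mg = 5.9 × 9.81 = 57.879 N
½kδ² − Wδ − Wh = 0 → δ = (W + √(W² + 2kWh))/k
δ = (57.879 + √(3350 + 70938.7))/1.2794 = (57.879 + 272.56)/1.2794 = 258.28 mm

258 mm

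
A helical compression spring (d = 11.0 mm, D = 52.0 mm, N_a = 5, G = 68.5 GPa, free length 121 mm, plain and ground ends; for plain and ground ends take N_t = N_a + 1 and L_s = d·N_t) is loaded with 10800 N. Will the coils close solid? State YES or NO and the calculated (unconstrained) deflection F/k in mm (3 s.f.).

k = Gd⁴/(8D³N_a) = (68.5×10³)(11.0⁴)/(8·52.0³·5) = 178.32 N/mm
N_t = 6; L_s = 11.0·6 = 66 mm; δ_solid = L₀ − L_s = 121 − 66 = 55 mm
δ = F/k = 10800/178.32 = 60.566 mm
δ ≥ δ_solid → spring goes solid

YES, δ = 60.6 mm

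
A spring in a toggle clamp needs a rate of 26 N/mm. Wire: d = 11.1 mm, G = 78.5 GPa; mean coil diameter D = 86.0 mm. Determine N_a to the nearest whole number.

9

N_a = Gd⁴/(8D³k) = (78.5×10³ × 11.1⁴)/(8 × 86.0³ × 26)
    = 1.19169e+09 / 1.323e+08 = 9.007 → 9 coils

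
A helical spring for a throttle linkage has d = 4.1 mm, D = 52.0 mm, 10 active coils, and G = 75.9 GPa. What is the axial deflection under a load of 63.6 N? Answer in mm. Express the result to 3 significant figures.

k = Gd⁴/(8D³N_a) = (75.9×10³)(4.1⁴)/(8·52.0³·10) = 1.9067 N/mm
δ = F/k = 63.6 / 1.9067 = 33.356 mm

33.4 mm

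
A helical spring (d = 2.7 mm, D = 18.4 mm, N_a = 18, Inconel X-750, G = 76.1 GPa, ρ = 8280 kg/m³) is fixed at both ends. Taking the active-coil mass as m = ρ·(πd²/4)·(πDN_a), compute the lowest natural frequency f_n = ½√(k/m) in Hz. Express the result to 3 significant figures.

k = Gd⁴/(8D³N_a) = (76.1×10³)(2.7⁴)/(8·18.4³·18) = 4.5084 N/mm = 4508.4 N/m
Wire length L = πDN_a = π·18.4·18 = 1040.5 mm
m = ρ·(πd²/4)·L = 8280 × 5.7256×10⁻⁶ m² × 1.0405 m = 0.049327 kg
f_n = ½√(k/m) = 0.5·√(4508.4/0.049327) = 0.5·√(91398) = 151.16 Hz

151 Hz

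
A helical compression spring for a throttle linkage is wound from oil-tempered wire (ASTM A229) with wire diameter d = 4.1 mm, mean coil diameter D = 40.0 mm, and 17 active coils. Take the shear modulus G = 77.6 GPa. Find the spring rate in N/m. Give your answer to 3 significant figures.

2520 N/m

k = Gd⁴/(8D³N_a) = (77.6×10³ × 4.1⁴) / (8 × 40.0³ × 17)
  = 2.19279e+07 / 8.704e+06 = 2.5193 N/mm = 2519.3 N/m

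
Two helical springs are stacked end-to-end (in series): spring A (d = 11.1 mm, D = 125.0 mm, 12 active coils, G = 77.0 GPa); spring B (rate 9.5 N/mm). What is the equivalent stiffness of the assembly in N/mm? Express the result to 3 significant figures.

3.76 N/mm

k_A = Gd⁴/(8D³N_a) = (77.0×10³)(11.1⁴)/(8·125.0³·12) = 6.2342 N/mm
Series: 1/k_eq = 1/6.2342 + 1/9.5 = 0.26567; k_eq = 3.7641 N/mm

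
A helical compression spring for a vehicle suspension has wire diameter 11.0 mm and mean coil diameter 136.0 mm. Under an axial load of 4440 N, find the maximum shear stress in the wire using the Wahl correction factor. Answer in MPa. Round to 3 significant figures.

1290 MPa

Spring index C = D/d = 136.0/11.0 = 12.3636
K_W = (4C−1)/(4C−4) + 0.615/C = 48.455/45.455 + 0.0497 = 1.1157
τ₀ = 8FD/(πd³) = 8·4440·136.0/(π·11.0³) = 4.83072e+06/4181.5 = 1155.3 MPa
τ_max = K·τ₀ = 1.1157 × 1155.3 = 1289 MPa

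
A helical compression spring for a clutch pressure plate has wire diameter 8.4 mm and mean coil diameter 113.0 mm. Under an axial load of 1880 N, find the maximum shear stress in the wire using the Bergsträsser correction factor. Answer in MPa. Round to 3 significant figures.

1000 MPa

Spring index C = D/d = 113.0/8.4 = 13.4524
K_B = (4C+2)/(4C−3) = 55.810/50.810 = 1.0984
τ₀ = 8FD/(πd³) = 8·1880·113.0/(π·8.4³) = 1.69952e+06/1862 = 912.72 MPa
τ_max = K·τ₀ = 1.0984 × 912.72 = 1002.5 MPa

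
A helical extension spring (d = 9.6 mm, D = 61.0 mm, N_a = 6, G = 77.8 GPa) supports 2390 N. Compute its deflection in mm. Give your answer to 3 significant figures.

39.4 mm

k = Gd⁴/(8D³N_a) = (77.8×10³)(9.6⁴)/(8·61.0³·6) = 60.65 N/mm
δ = F/k = 2390 / 60.65 = 39.406 mm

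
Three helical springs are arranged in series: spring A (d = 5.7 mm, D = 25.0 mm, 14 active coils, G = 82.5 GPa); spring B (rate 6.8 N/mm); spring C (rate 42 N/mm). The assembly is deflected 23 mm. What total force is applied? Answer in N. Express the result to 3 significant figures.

120 N

k_A = Gd⁴/(8D³N_a) = (82.5×10³)(5.7⁴)/(8·25.0³·14) = 49.764 N/mm
Series: 1/k_eq = 1/49.764 + 1/6.8 + 1/42 = 0.19096; k_eq = 5.2366 N/mm
F = k_eq·δ = 5.2366·23 = 120.44 N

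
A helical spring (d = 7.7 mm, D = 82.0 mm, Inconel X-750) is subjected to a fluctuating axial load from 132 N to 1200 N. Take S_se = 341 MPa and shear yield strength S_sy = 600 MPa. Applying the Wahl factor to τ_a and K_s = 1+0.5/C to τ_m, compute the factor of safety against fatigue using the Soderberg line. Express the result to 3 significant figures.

0.744

C = D/d = 82.0/7.7 = 10.6494; K_W = (4C−1)/(4C−4)+0.615/C = 1.1355; K_s = 1+0.5/C = 1.0470
F_a = (F_max−F_min)/2 = 534 N; F_m = (F_max+F_min)/2 = 666 N
τ_a = K_W·8F_aD/(πd³) = 1.1355 × 244.24 = 277.33 MPa
τ_m = K_s·8F_mD/(πd³) = 1.0470 × 304.62 = 318.92 MPa
Soderberg: 1/n_f = τ_a/S_se + τ_m/S_sy = 277.33/341 + 318.92/600 = 0.81329 + 0.53153 = 1.3448
n_f = 1/1.3448 = 0.7436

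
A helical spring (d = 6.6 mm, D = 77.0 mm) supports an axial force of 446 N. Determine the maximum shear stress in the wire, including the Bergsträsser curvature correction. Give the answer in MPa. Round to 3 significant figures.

Spring index C = D/d = 77.0/6.6 = 11.6667
K_B = (4C+2)/(4C−3) = 48.667/43.667 = 1.1145
τ₀ = 8FD/(πd³) = 8·446·77.0/(π·6.6³) = 274736/903.2 = 304.18 MPa
τ_max = K·τ₀ = 1.1145 × 304.18 = 339.01 MPa

339 MPa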